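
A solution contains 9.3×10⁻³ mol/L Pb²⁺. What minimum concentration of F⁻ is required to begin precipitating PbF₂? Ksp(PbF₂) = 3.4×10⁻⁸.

Precipitation of each salt begins when its ion product equals Ksp.
PbF₂(s) ⇌ Pb²⁺(aq) + 2 F⁻(aq)
Ksp = [Pb²⁺][F⁻]^2 = [F⁻]^2(9.3×10⁻³)
[F⁻]^2 = 3.4×10⁻⁸ / (9.3×10⁻³) = 3.7×10⁻⁶
[F⁻] = 1.9×10⁻³ mol/L

1.9×10⁻³ M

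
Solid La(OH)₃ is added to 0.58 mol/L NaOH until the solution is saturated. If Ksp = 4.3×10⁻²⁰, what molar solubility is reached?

La(OH)₃(s) ⇌ La³⁺(aq) + 3 OH⁻(aq)
OH⁻ is already present at 0.58 mol/L. If s mol/L of La(OH)₃ dissolves, [La³⁺] = s while [OH⁻] ≈ 0.58 mol/L.
Ksp = [La³⁺][OH⁻]^3 = s(0.58)^3
s = 4.3×10⁻²⁰ / (0.58)^3 = 2.2×10⁻¹⁹
s = 2.2×10⁻¹⁹ mol/L

2.2×10⁻¹⁹ M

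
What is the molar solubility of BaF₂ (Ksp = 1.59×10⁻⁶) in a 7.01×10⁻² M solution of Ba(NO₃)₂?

2.38×10⁻³ M

BaF₂(s) ⇌ Ba²⁺(aq) + 2 F⁻(aq)
Ba²⁺ is already present at 7.01×10⁻² M. If s mol/L of BaF₂ dissolves, [F⁻] = 2s while [Ba²⁺] ≈ 7.01×10⁻² M.
Ksp = [Ba²⁺][F⁻]^2 = (7.01×10⁻²)(2s)^2
(2s)^2 = 1.59×10⁻⁶ / (7.01×10⁻²) = 2.27×10⁻⁵
s = 2.38×10⁻³ M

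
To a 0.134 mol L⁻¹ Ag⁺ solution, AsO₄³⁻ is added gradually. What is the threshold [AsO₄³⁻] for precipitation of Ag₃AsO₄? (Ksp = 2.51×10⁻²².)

Precipitation begins when Q = Ksp.
Ag₃AsO₄(s) ⇌ 3 Ag⁺(aq) + AsO₄³⁻(aq)
Ksp = [Ag⁺]^3[AsO₄³⁻] = [AsO₄³⁻](0.134)^3
[AsO₄³⁻] = 2.51×10⁻²² / (0.134)^3 = 1.04×10⁻¹⁹
[AsO₄³⁻] = 1.04×10⁻¹⁹ mol L⁻¹

1.04×10⁻¹⁹ M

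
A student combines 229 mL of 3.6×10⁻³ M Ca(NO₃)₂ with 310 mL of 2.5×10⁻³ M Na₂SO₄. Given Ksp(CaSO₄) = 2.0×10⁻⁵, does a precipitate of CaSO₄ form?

No

Total volume after mixing = 229 + 310 = 539 mL.
[Ca²⁺] = (3.6×10⁻³)(229)/539 = 1.5×10⁻³ M
[SO₄²⁻] = (2.5×10⁻³)(310)/539 = 1.4×10⁻³ M
Q = [Ca²⁺][SO₄²⁻] = 2.2×10⁻⁶
Since Q (2.2×10⁻⁶) is less than Ksp (2.0×10⁻⁵), no CaSO₄ precipitates.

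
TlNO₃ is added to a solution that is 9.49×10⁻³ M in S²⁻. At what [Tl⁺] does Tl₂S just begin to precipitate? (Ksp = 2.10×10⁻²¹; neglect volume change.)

4.70×10⁻¹⁰ M

The threshold for precipitation is Q = Ksp.
Tl₂S(s) ⇌ 2 Tl⁺(aq) + S²⁻(aq)
Ksp = [Tl⁺]^2[S²⁻] = [Tl⁺]^2(9.49×10⁻³)
[Tl⁺]^2 = 2.10×10⁻²¹ / (9.49×10⁻³) = 2.21×10⁻¹⁹
[Tl⁺] = 4.70×10⁻¹⁰ M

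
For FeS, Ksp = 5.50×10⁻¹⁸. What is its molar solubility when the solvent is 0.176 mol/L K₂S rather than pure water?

3.13×10⁻¹⁷ M

FeS(s) ⇌ Fe²⁺(aq) + S²⁻(aq)
The solution already contains S²⁻ at 0.176 mol/L. Let s be the molar solubility of FeS.
[S²⁻] ≈ 0.176 mol/L (common ion dominates); [Fe²⁺] = s.
Ksp = [Fe²⁺][S²⁻] = s(0.176)
s = 5.50×10⁻¹⁸ / (0.176) = 3.13×10⁻¹⁷
s = 3.13×10⁻¹⁷ mol/L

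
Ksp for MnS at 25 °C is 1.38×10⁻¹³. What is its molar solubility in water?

MnS(s) ⇌ Mn²⁺(aq) + S²⁻(aq)
If s mol/L of MnS dissolves, [Mn²⁺] = s and [S²⁻] = s.
Ksp = [Mn²⁺][S²⁻] = s · s = s^2
s^2 = 1.38×10⁻¹³
s = (1.38×10⁻¹³)^(1/2) = 3.71×10⁻⁷ mol/L

3.71×10⁻⁷ M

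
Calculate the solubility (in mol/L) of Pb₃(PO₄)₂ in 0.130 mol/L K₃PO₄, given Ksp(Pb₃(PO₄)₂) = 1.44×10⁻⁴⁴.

Pb₃(PO₄)₂(s) ⇌ 3 Pb²⁺(aq) + 2 PO₄³⁻(aq)
With PO₄³⁻ already at 0.130 mol/L and s small, take [PO₄³⁻] ≈ 0.130 mol/L and [Pb²⁺] = 3s.
Ksp = [Pb²⁺]^3[PO₄³⁻]^2 = (3s)^3(0.130)^2
(3s)^3 = 1.44×10⁻⁴⁴ / (0.130)^2 = 8.52×10⁻⁴³
s = 3.16×10⁻¹⁵ mol/L

3.16×10⁻¹⁵ M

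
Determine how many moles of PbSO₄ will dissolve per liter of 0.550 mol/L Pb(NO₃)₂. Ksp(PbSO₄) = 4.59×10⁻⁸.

PbSO₄(s) ⇌ Pb²⁺(aq) + SO₄²⁻(aq)
Pb²⁺ is already present at 0.550 mol/L. If s mol/L of PbSO₄ dissolves, [SO₄²⁻] = s while [Pb²⁺] ≈ 0.550 mol/L.
Ksp = [Pb²⁺][SO₄²⁻] = (0.550)s
s = 4.59×10⁻⁸ / (0.550) = 8.35×10⁻⁸
s = 8.35×10⁻⁸ mol/L

8.35×10⁻⁸ M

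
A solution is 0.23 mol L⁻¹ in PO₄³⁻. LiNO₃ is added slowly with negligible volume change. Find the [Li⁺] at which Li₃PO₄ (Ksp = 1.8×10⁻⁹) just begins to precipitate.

A salt starts to precipitate once the ion product Q reaches its Ksp.
Li₃PO₄(s) ⇌ 3 Li⁺(aq) + PO₄³⁻(aq)
Ksp = [Li⁺]^3[PO₄³⁻] = [Li⁺]^3(0.23)
[Li⁺]^3 = 1.8×10⁻⁹ / (0.23) = 7.8×10⁻⁹
[Li⁺] = 2.0×10⁻³ mol L⁻¹

2.0×10⁻³ M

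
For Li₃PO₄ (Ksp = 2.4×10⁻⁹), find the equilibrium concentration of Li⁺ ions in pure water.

9.2×10⁻³ M

Li₃PO₄(s) ⇌ 3 Li⁺(aq) + PO₄³⁻(aq)
Let s be the molar solubility. Then [Li⁺] = 3s and [PO₄³⁻] = s.
Ksp = [Li⁺]^3[PO₄³⁻] = (3s)^3 · s = 27s^4 = 2.4×10⁻⁹
s = 3.1×10⁻³ mol/L
[Li⁺] = 3s = 9.2×10⁻³ mol/L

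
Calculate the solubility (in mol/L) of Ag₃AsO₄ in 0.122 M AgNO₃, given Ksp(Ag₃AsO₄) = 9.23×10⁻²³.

5.08×10⁻²⁰ M

Ag₃AsO₄(s) ⇌ 3 Ag⁺(aq) + AsO₄³⁻(aq)
Let s be the solubility of Ag₃AsO₄ here. The common ion gives [Ag⁺] ≈ 0.122 M, and [AsO₄³⁻] = s.
Ksp = [Ag⁺]^3[AsO₄³⁻] = (0.122)^3s
s = 9.23×10⁻²³ / (0.122)^3 = 5.08×10⁻²⁰
s = 5.08×10⁻²⁰ M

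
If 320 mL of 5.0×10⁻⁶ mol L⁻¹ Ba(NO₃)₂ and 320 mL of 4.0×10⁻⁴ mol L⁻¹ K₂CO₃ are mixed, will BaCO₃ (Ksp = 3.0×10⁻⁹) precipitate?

The combined volume is 640 mL.
[Ba²⁺] = (5.0×10⁻⁶)(320)/640 = 2.5×10⁻⁶ mol L⁻¹
[CO₃²⁻] = (4.0×10⁻⁴)(320)/640 = 2.0×10⁻⁴ mol L⁻¹
Q = [Ba²⁺][CO₃²⁻] = 5.0×10⁻¹⁰
Since Q (5.0×10⁻¹⁰) is less than Ksp (3.0×10⁻⁹), no BaCO₃ precipitates.

No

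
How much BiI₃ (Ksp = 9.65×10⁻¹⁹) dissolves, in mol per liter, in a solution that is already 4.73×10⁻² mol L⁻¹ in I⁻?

9.12×10⁻¹⁵ M

BiI₃(s) ⇌ Bi³⁺(aq) + 3 I⁻(aq)
The solution already contains I⁻ at 4.73×10⁻² mol L⁻¹. Let s be the molar solubility of BiI₃.
[I⁻] ≈ 4.73×10⁻² mol L⁻¹ (common ion dominates); [Bi³⁺] = s.
Ksp = [Bi³⁺][I⁻]^3 = s(4.73×10⁻²)^3
s = 9.65×10⁻¹⁹ / (4.73×10⁻²)^3 = 9.12×10⁻¹⁵
s = 9.12×10⁻¹⁵ mol L⁻¹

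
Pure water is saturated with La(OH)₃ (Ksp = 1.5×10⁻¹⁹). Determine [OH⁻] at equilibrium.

La(OH)₃(s) ⇌ La³⁺(aq) + 3 OH⁻(aq)
Let s be the molar solubility. Then [La³⁺] = s and [OH⁻] = 3s.
Ksp = [La³⁺][OH⁻]^3 = s · (3s)^3 = 27s^4 = 1.5×10⁻¹⁹
s = 8.6×10⁻⁶ M
[OH⁻] = 3s = 2.6×10⁻⁵ M

2.6×10⁻⁵ M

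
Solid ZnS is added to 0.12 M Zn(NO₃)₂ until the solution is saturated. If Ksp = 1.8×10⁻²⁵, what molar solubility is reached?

ZnS(s) ⇌ Zn²⁺(aq) + S²⁻(aq)
Let s be the solubility of ZnS here. The common ion gives [Zn²⁺] ≈ 0.12 M, and [S²⁻] = s.
Ksp = [Zn²⁺][S²⁻] = (0.12)s
s = 1.8×10⁻²⁵ / (0.12) = 1.5×10⁻²⁴
s = 1.5×10⁻²⁴ M

1.5×10⁻²⁴ M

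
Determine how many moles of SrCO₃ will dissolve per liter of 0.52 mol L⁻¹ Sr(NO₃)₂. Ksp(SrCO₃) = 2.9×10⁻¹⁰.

5.6×10⁻¹⁰ M

SrCO₃(s) ⇌ Sr²⁺(aq) + CO₃²⁻(aq)
Let s be the solubility of SrCO₃ here. The common ion gives [Sr²⁺] ≈ 0.52 mol L⁻¹, and [CO₃²⁻] = s.
Ksp = [Sr²⁺][CO₃²⁻] = (0.52)s
s = 2.9×10⁻¹⁰ / (0.52) = 5.6×10⁻¹⁰
s = 5.6×10⁻¹⁰ mol L⁻¹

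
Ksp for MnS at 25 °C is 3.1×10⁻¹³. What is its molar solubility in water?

MnS(s) ⇌ Mn²⁺(aq) + S²⁻(aq)
Let s be the molar solubility. Then [Mn²⁺] = s and [S²⁻] = s.
Ksp = [Mn²⁺][S²⁻] = s · s = s^2
s^2 = 3.1×10⁻¹³
s = (3.1×10⁻¹³)^(1/2) = 5.6×10⁻⁷ mol/L

5.6×10⁻⁷ M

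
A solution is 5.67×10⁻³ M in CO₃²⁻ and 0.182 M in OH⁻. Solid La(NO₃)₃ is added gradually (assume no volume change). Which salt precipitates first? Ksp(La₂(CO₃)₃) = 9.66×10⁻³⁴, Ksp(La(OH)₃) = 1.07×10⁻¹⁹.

La(OH)₃

Each salt precipitates once Q = Ksp for that salt.
For La₂(CO₃)₃: [La³⁺] = (Ksp/[CO₃²⁻]^3)^(1/2) = 7.28×10⁻¹⁴ M
For La(OH)₃: [La³⁺] = (Ksp/[OH⁻]^3) = 1.77×10⁻¹⁷ M
The smaller threshold [La³⁺] is reached first, so La(OH)₃ precipitates first.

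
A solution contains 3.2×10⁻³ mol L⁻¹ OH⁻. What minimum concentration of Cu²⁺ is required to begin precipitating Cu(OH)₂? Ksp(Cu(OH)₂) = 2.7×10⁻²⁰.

The threshold for precipitation is Q = Ksp.
Cu(OH)₂(s) ⇌ Cu²⁺(aq) + 2 OH⁻(aq)
Ksp = [Cu²⁺][OH⁻]^2 = [Cu²⁺](3.2×10⁻³)^2
[Cu²⁺] = 2.7×10⁻²⁰ / (3.2×10⁻³)^2 = 2.6×10⁻¹⁵
[Cu²⁺] = 2.6×10⁻¹⁵ mol L⁻¹

2.6×10⁻¹⁵ M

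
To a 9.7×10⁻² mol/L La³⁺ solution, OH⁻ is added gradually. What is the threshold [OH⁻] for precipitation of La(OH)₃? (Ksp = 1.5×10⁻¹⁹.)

Precipitation begins when Q = Ksp.
La(OH)₃(s) ⇌ La³⁺(aq) + 3 OH⁻(aq)
Ksp = [La³⁺][OH⁻]^3 = [OH⁻]^3(9.7×10⁻²)
[OH⁻]^3 = 1.5×10⁻¹⁹ / (9.7×10⁻²) = 1.5×10⁻¹⁸
[OH⁻] = 1.2×10⁻⁶ mol/L

1.2×10⁻⁶ M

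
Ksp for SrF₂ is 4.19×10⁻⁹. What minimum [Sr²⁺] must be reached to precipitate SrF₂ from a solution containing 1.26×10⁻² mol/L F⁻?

2.64×10⁻⁵ M

The threshold for precipitation is Q = Ksp.
SrF₂(s) ⇌ Sr²⁺(aq) + 2 F⁻(aq)
Ksp = [Sr²⁺][F⁻]^2 = [Sr²⁺](1.26×10⁻²)^2
[Sr²⁺] = 4.19×10⁻⁹ / (1.26×10⁻²)^2 = 2.64×10⁻⁵
[Sr²⁺] = 2.64×10⁻⁵ mol/L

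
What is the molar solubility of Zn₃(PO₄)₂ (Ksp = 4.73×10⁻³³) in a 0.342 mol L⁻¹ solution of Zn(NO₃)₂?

Zn₃(PO₄)₂(s) ⇌ 3 Zn²⁺(aq) + 2 PO₄³⁻(aq)
Zn²⁺ is already present at 0.342 mol L⁻¹. If s mol/L of Zn₃(PO₄)₂ dissolves, [PO₄³⁻] = 2s while [Zn²⁺] ≈ 0.342 mol L⁻¹.
Ksp = [Zn²⁺]^3[PO₄³⁻]^2 = (0.342)^3(2s)^2
(2s)^2 = 4.73×10⁻³³ / (0.342)^3 = 1.18×10⁻³¹
s = 1.72×10⁻¹⁶ mol L⁻¹

1.72×10⁻¹⁶ M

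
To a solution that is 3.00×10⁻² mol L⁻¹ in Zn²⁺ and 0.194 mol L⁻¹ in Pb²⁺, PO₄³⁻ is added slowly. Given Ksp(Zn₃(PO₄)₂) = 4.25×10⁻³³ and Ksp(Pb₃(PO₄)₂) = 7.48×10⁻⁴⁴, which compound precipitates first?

Precipitation begins when Q = Ksp.
For Zn₃(PO₄)₂: [PO₄³⁻] = (Ksp/[Zn²⁺]^3)^(1/2) = 1.25×10⁻¹⁴ mol L⁻¹
For Pb₃(PO₄)₂: [PO₄³⁻] = (Ksp/[Pb²⁺]^3)^(1/2) = 3.20×10⁻²¹ mol L⁻¹
Pb₃(PO₄)₂ requires the lower [PO₄³⁻], so it precipitates first.

Pb₃(PO₄)₂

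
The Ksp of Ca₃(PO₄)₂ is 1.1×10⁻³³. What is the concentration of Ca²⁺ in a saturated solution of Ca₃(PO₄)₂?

Ca₃(PO₄)₂(s) ⇌ 3 Ca²⁺(aq) + 2 PO₄³⁻(aq)
If s mol/L of Ca₃(PO₄)₂ dissolves, [Ca²⁺] = 3s and [PO₄³⁻] = 2s.
Ksp = [Ca²⁺]^3[PO₄³⁻]^2 = (3s)^3 · (2s)^2 = 108s^5 = 1.1×10⁻³³
s = 1.0×10⁻⁷ mol L⁻¹
[Ca²⁺] = 3s = 3.0×10⁻⁷ mol L⁻¹

3.0×10⁻⁷ M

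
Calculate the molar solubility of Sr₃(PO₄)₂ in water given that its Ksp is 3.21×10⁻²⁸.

1.24×10⁻⁶ M

Sr₃(PO₄)₂(s) ⇌ 3 Sr²⁺(aq) + 2 PO₄³⁻(aq)
Call the molar solubility s, so that [Sr²⁺] = 3s and [PO₄³⁻] = 2s.
Ksp = [Sr²⁺]^3[PO₄³⁻]^2 = (3s)^3 · (2s)^2 = 108s^5
108s^5 = 3.21×10⁻²⁸  ⇒  s^5 = 2.97×10⁻³⁰
s = 1.24×10⁻⁶ mol/L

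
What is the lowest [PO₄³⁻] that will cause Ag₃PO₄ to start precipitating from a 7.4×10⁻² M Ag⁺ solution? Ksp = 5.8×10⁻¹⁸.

Precipitation begins when Q = Ksp.
Ag₃PO₄(s) ⇌ 3 Ag⁺(aq) + PO₄³⁻(aq)
Ksp = [Ag⁺]^3[PO₄³⁻] = [PO₄³⁻](7.4×10⁻²)^3
[PO₄³⁻] = 5.8×10⁻¹⁸ / (7.4×10⁻²)^3 = 1.4×10⁻¹⁴
[PO₄³⁻] = 1.4×10⁻¹⁴ M

1.4×10⁻¹⁴ M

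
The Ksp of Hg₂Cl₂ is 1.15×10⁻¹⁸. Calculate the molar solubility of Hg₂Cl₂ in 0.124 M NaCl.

7.48×10⁻¹⁷ M

Hg₂Cl₂(s) ⇌ Hg₂²⁺(aq) + 2 Cl⁻(aq)
The solution already contains Cl⁻ at 0.124 M. Let s be the molar solubility of Hg₂Cl₂.
[Cl⁻] ≈ 0.124 M (common ion dominates); [Hg₂²⁺] = s.
Ksp = [Hg₂²⁺][Cl⁻]^2 = s(0.124)^2
s = 1.15×10⁻¹⁸ / (0.124)^2 = 7.48×10⁻¹⁷
s = 7.48×10⁻¹⁷ M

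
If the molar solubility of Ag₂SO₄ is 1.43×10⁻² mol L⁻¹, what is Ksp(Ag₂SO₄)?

Ag₂SO₄(s) ⇌ 2 Ag⁺(aq) + SO₄²⁻(aq)
For each mole of Ag₂SO₄ that dissolves per liter, [Ag⁺] = 2s and [SO₄²⁻] = s; let s denote this solubility.
Ksp = [Ag⁺]^2[SO₄²⁻] = (2s)^2 · s = 4s^3
Ksp = 4 × (1.43×10⁻²)^3 = 1.17×10⁻⁵

Ksp = 1.17×10⁻⁵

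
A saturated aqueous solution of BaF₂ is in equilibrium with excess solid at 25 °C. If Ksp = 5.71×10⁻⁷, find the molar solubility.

5.23×10⁻³ M

BaF₂(s) ⇌ Ba²⁺(aq) + 2 F⁻(aq)
With molar solubility s: [Ba²⁺] = s, [F⁻] = 2s.
Ksp = [Ba²⁺][F⁻]^2 = s · (2s)^2 = 4s^3
4s^3 = 5.71×10⁻⁷  ⇒  s^3 = 1.43×10⁻⁷
Taking the 3rd root, s = 5.23×10⁻³ mol L⁻¹.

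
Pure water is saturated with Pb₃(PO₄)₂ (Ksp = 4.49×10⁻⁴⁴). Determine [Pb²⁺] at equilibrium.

2.52×10⁻⁹ M

Pb₃(PO₄)₂(s) ⇌ 3 Pb²⁺(aq) + 2 PO₄³⁻(aq)
Let s be the molar solubility. Then [Pb²⁺] = 3s and [PO₄³⁻] = 2s.
Ksp = [Pb²⁺]^3[PO₄³⁻]^2 = (3s)^3 · (2s)^2 = 108s^5 = 4.49×10⁻⁴⁴
s = 8.39×10⁻¹⁰ mol L⁻¹
[Pb²⁺] = 3s = 2.52×10⁻⁹ mol L⁻¹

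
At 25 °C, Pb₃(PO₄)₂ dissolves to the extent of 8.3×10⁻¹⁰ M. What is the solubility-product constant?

Pb₃(PO₄)₂(s) ⇌ 3 Pb²⁺(aq) + 2 PO₄³⁻(aq)
If s mol/L of Pb₃(PO₄)₂ dissolves, [Pb²⁺] = 3s and [PO₄³⁻] = 2s.
Ksp = [Pb²⁺]^3[PO₄³⁻]^2 = (3s)^3 · (2s)^2 = 108s^5
Ksp = 108 × (8.3×10⁻¹⁰)^5 = 4.3×10⁻⁴⁴

Ksp = 4.3×10⁻⁴⁴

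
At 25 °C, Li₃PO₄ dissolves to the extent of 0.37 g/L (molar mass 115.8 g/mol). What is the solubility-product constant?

Ksp = 2.8×10⁻⁹

Convert to molarity: s = 0.37 / 115.8 = 3.195×10⁻³ mol/L
Li₃PO₄(s) ⇌ 3 Li⁺(aq) + PO₄³⁻(aq)
Let s be the molar solubility. Then [Li⁺] = 3s and [PO₄³⁻] = s.
Ksp = [Li⁺]^3[PO₄³⁻] = (3s)^3 · s = 27s^4
Ksp = 27 × (3.195×10⁻³)^4 = 2.8×10⁻⁹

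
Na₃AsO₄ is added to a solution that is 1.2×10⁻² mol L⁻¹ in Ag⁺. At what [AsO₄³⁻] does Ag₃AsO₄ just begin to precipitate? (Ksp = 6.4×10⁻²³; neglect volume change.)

3.7×10⁻¹⁷ M

Each salt precipitates once Q = Ksp for that salt.
Ag₃AsO₄(s) ⇌ 3 Ag⁺(aq) + AsO₄³⁻(aq)
Ksp = [Ag⁺]^3[AsO₄³⁻] = [AsO₄³⁻](1.2×10⁻²)^3
[AsO₄³⁻] = 6.4×10⁻²³ / (1.2×10⁻²)^3 = 3.7×10⁻¹⁷
[AsO₄³⁻] = 3.7×10⁻¹⁷ mol L⁻¹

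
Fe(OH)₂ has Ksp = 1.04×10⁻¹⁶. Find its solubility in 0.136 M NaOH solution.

Fe(OH)₂(s) ⇌ Fe²⁺(aq) + 2 OH⁻(aq)
The solution already contains OH⁻ at 0.136 M. Let s be the molar solubility of Fe(OH)₂.
[OH⁻] ≈ 0.136 M (common ion dominates); [Fe²⁺] = s.
Ksp = [Fe²⁺][OH⁻]^2 = s(0.136)^2
s = 1.04×10⁻¹⁶ / (0.136)^2 = 5.62×10⁻¹⁵
s = 5.62×10⁻¹⁵ M

5.62×10⁻¹⁵ M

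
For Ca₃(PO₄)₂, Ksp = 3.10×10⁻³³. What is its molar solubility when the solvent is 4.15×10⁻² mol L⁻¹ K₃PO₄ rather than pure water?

4.05×10⁻¹¹ M

Ca₃(PO₄)₂(s) ⇌ 3 Ca²⁺(aq) + 2 PO₄³⁻(aq)
The solution already contains PO₄³⁻ at 4.15×10⁻² mol L⁻¹. Let s be the molar solubility of Ca₃(PO₄)₂.
[PO₄³⁻] ≈ 4.15×10⁻² mol L⁻¹ (common ion dominates); [Ca²⁺] = 3s.
Ksp = [Ca²⁺]^3[PO₄³⁻]^2 = (3s)^3(4.15×10⁻²)^2
(3s)^3 = 3.10×10⁻³³ / (4.15×10⁻²)^2 = 1.80×10⁻³⁰
s = 4.05×10⁻¹¹ mol L⁻¹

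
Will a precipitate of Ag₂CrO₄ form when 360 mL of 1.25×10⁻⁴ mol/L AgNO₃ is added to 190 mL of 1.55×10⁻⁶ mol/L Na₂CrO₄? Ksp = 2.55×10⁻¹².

Total volume after mixing = 360 + 190 = 550 mL.
[Ag⁺] = (1.25×10⁻⁴)(360)/550 = 8.18×10⁻⁵ mol/L
[CrO₄²⁻] = (1.55×10⁻⁶)(190)/550 = 5.35×10⁻⁷ mol/L
Q = [Ag⁺]^2[CrO₄²⁻] = 3.58×10⁻¹⁵
Q < Ksp (3.58×10⁻¹⁵ vs 2.55×10⁻¹²); the solution remains unsaturated and no precipitate forms.

No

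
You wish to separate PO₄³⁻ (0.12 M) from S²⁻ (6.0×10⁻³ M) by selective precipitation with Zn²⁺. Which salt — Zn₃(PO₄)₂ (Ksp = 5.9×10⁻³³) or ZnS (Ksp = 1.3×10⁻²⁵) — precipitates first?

ZnS

A salt starts to precipitate once the ion product Q reaches its Ksp.
For Zn₃(PO₄)₂: [Zn²⁺] = (Ksp/[PO₄³⁻]^2)^(1/3) = 7.4×10⁻¹¹ M
For ZnS: [Zn²⁺] = (Ksp/[S²⁻]) = 2.2×10⁻²³ M
Since ZnS needs less Zn²⁺ to reach saturation, it precipitates first.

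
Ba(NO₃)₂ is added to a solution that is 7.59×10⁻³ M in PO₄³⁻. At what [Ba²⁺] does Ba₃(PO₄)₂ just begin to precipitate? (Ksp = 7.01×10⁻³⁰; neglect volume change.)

4.96×10⁻⁹ M

A salt starts to precipitate once the ion product Q reaches its Ksp.
Ba₃(PO₄)₂(s) ⇌ 3 Ba²⁺(aq) + 2 PO₄³⁻(aq)
Ksp = [Ba²⁺]^3[PO₄³⁻]^2 = [Ba²⁺]^3(7.59×10⁻³)^2
[Ba²⁺]^3 = 7.01×10⁻³⁰ / (7.59×10⁻³)^2 = 1.22×10⁻²⁵
[Ba²⁺] = 4.96×10⁻⁹ M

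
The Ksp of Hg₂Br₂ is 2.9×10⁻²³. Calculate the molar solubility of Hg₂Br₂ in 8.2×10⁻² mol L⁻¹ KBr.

Hg₂Br₂(s) ⇌ Hg₂²⁺(aq) + 2 Br⁻(aq)
With Br⁻ already at 8.2×10⁻² mol L⁻¹ and s small, take [Br⁻] ≈ 8.2×10⁻² mol L⁻¹ and [Hg₂²⁺] = s.
Ksp = [Hg₂²⁺][Br⁻]^2 = s(8.2×10⁻²)^2
s = 2.9×10⁻²³ / (8.2×10⁻²)^2 = 4.3×10⁻²¹
s = 4.3×10⁻²¹ mol L⁻¹

4.3×10⁻²¹ M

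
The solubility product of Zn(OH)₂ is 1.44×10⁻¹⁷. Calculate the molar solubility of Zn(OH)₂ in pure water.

Zn(OH)₂(s) ⇌ Zn²⁺(aq) + 2 OH⁻(aq)
Call the molar solubility s, so that [Zn²⁺] = s and [OH⁻] = 2s.
Ksp = [Zn²⁺][OH⁻]^2 = s · (2s)^2 = 4s^3
4s^3 = 1.44×10⁻¹⁷  ⇒  s^3 = 3.60×10⁻¹⁸
Taking the 3rd root, s = 1.53×10⁻⁶ mol L⁻¹.

1.53×10⁻⁶ M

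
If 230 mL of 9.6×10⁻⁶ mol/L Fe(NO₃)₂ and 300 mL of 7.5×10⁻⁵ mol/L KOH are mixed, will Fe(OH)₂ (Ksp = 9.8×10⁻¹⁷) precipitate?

Yes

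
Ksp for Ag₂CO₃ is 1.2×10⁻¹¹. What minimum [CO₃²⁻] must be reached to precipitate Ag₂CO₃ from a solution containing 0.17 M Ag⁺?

4.2×10⁻¹⁰ M

Precipitation of each salt begins when its ion product equals Ksp.
Ag₂CO₃(s) ⇌ 2 Ag⁺(aq) + CO₃²⁻(aq)
Ksp = [Ag⁺]^2[CO₃²⁻] = [CO₃²⁻](0.17)^2
[CO₃²⁻] = 1.2×10⁻¹¹ / (0.17)^2 = 4.2×10⁻¹⁰
[CO₃²⁻] = 4.2×10⁻¹⁰ M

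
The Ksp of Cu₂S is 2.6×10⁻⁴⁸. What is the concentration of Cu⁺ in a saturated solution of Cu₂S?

Cu₂S(s) ⇌ 2 Cu⁺(aq) + S²⁻(aq)
With molar solubility s: [Cu⁺] = 2s, [S²⁻] = s.
Ksp = [Cu⁺]^2[S²⁻] = (2s)^2 · s = 4s^3 = 2.6×10⁻⁴⁸
s = 8.7×10⁻¹⁷ M
[Cu⁺] = 2s = 1.7×10⁻¹⁶ M

1.7×10⁻¹⁶ M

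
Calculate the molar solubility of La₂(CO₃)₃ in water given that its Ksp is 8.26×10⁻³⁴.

9.48×10⁻⁸ M

La₂(CO₃)₃(s) ⇌ 2 La³⁺(aq) + 3 CO₃²⁻(aq)
For each mole of La₂(CO₃)₃ that dissolves per liter, [La³⁺] = 2s and [CO₃²⁻] = 3s; let s denote this solubility.
Ksp = [La³⁺]^2[CO₃²⁻]^3 = (2s)^2 · (3s)^3 = 108s^5
108s^5 = 8.26×10⁻³⁴  ⇒  s^5 = 7.65×10⁻³⁶
s = (7.65×10⁻³⁶)^(1/5) = 9.48×10⁻⁸ mol L⁻¹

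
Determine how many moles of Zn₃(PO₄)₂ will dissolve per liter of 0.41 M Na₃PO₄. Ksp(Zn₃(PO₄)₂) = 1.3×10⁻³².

Zn₃(PO₄)₂(s) ⇌ 3 Zn²⁺(aq) + 2 PO₄³⁻(aq)
Let s be the solubility of Zn₃(PO₄)₂ here. The common ion gives [PO₄³⁻] ≈ 0.41 M, and [Zn²⁺] = 3s.
Ksp = [Zn²⁺]^3[PO₄³⁻]^2 = (3s)^3(0.41)^2
(3s)^3 = 1.3×10⁻³² / (0.41)^2 = 7.7×10⁻³²
s = 1.4×10⁻¹¹ M

1.4×10⁻¹¹ M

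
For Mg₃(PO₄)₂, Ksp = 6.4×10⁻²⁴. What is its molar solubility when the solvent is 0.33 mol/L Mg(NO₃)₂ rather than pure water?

Mg₃(PO₄)₂(s) ⇌ 3 Mg²⁺(aq) + 2 PO₄³⁻(aq)
With Mg²⁺ already at 0.33 mol/L and s small, take [Mg²⁺] ≈ 0.33 mol/L and [PO₄³⁻] = 2s.
Ksp = [Mg²⁺]^3[PO₄³⁻]^2 = (0.33)^3(2s)^2
(2s)^2 = 6.4×10⁻²⁴ / (0.33)^3 = 1.8×10⁻²²
s = 6.7×10⁻¹² mol/L

6.7×10⁻¹² M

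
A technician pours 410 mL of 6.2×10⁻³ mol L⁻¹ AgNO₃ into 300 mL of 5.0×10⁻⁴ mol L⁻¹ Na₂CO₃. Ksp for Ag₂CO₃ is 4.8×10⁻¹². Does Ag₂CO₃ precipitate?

Yes

Total volume after mixing = 410 + 300 = 710 mL.
[Ag⁺] = (6.2×10⁻³)(410)/710 = 3.6×10⁻³ mol L⁻¹
[CO₃²⁻] = (5.0×10⁻⁴)(300)/710 = 2.1×10⁻⁴ mol L⁻¹
Q = [Ag⁺]^2[CO₃²⁻] = 2.7×10⁻⁹
Since Q (2.7×10⁻⁹) exceeds Ksp (4.8×10⁻¹²), Ag₂CO₃ will precipitate.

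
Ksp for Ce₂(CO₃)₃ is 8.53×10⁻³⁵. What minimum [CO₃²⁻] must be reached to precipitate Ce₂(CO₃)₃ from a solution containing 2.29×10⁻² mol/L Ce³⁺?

5.46×10⁻¹¹ M

The threshold for precipitation is Q = Ksp.
Ce₂(CO₃)₃(s) ⇌ 2 Ce³⁺(aq) + 3 CO₃²⁻(aq)
Ksp = [Ce³⁺]^2[CO₃²⁻]^3 = [CO₃²⁻]^3(2.29×10⁻²)^2
[CO₃²⁻]^3 = 8.53×10⁻³⁵ / (2.29×10⁻²)^2 = 1.63×10⁻³¹
[CO₃²⁻] = 5.46×10⁻¹¹ mol/L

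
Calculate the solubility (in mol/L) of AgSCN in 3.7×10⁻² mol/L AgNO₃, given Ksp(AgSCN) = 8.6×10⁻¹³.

2.3×10⁻¹¹ M

AgSCN(s) ⇌ Ag⁺(aq) + SCN⁻(aq)
Ag⁺ is already present at 3.7×10⁻² mol/L. If s mol/L of AgSCN dissolves, [SCN⁻] = s while [Ag⁺] ≈ 3.7×10⁻² mol/L.
Ksp = [Ag⁺][SCN⁻] = (3.7×10⁻²)s
s = 8.6×10⁻¹³ / (3.7×10⁻²) = 2.3×10⁻¹¹
s = 2.3×10⁻¹¹ mol/L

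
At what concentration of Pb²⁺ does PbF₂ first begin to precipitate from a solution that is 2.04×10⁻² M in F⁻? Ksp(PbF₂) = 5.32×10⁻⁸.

1.28×10⁻⁴ M

Precipitation begins when Q = Ksp.
PbF₂(s) ⇌ Pb²⁺(aq) + 2 F⁻(aq)
Ksp = [Pb²⁺][F⁻]^2 = [Pb²⁺](2.04×10⁻²)^2
[Pb²⁺] = 5.32×10⁻⁸ / (2.04×10⁻²)^2 = 1.28×10⁻⁴
[Pb²⁺] = 1.28×10⁻⁴ M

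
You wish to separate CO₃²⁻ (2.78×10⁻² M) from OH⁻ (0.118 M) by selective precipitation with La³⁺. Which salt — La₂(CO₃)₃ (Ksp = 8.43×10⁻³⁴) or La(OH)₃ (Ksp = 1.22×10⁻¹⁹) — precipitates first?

A salt starts to precipitate once the ion product Q reaches its Ksp.
For La₂(CO₃)₃: [La³⁺] = (Ksp/[CO₃²⁻]^3)^(1/2) = 6.26×10⁻¹⁵ M
For La(OH)₃: [La³⁺] = (Ksp/[OH⁻]^3) = 7.43×10⁻¹⁷ M
Since La(OH)₃ needs less La³⁺ to reach saturation, it precipitates first.

La(OH)₃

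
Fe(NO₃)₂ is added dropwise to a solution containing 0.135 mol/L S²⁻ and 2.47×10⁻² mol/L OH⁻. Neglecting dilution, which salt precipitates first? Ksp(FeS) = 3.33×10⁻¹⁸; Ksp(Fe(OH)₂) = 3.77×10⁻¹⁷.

A salt starts to precipitate once the ion product Q reaches its Ksp.
For FeS: [Fe²⁺] = (Ksp/[S²⁻]) = 2.47×10⁻¹⁷ mol/L
For Fe(OH)₂: [Fe²⁺] = (Ksp/[OH⁻]^2) = 6.18×10⁻¹⁴ mol/L
Since FeS needs less Fe²⁺ to reach saturation, it precipitates first.

FeS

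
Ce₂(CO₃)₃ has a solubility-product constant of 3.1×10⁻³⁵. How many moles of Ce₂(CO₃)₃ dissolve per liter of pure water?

Ce₂(CO₃)₃(s) ⇌ 2 Ce³⁺(aq) + 3 CO₃²⁻(aq)
If s mol/L of Ce₂(CO₃)₃ dissolves, [Ce³⁺] = 2s and [CO₃²⁻] = 3s.
Ksp = [Ce³⁺]^2[CO₃²⁻]^3 = (2s)^2 · (3s)^3 = 108s^5
108s^5 = 3.1×10⁻³⁵  ⇒  s^5 = 2.9×10⁻³⁷
s = (2.9×10⁻³⁷)^(1/5) = 4.9×10⁻⁸ mol/L

4.9×10⁻⁸ M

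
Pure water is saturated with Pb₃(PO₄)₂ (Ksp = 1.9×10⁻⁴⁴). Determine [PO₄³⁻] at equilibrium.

1.4×10⁻⁹ M

Pb₃(PO₄)₂(s) ⇌ 3 Pb²⁺(aq) + 2 PO₄³⁻(aq)
Let s be the molar solubility. Then [Pb²⁺] = 3s and [PO₄³⁻] = 2s.
Ksp = [Pb²⁺]^3[PO₄³⁻]^2 = (3s)^3 · (2s)^2 = 108s^5 = 1.9×10⁻⁴⁴
s = 7.1×10⁻¹⁰ mol L⁻¹
[PO₄³⁻] = 2s = 1.4×10⁻⁹ mol L⁻¹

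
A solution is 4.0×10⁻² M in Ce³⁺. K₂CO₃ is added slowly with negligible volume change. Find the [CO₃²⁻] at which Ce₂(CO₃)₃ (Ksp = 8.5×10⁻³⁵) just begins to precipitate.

The threshold for precipitation is Q = Ksp.
Ce₂(CO₃)₃(s) ⇌ 2 Ce³⁺(aq) + 3 CO₃²⁻(aq)
Ksp = [Ce³⁺]^2[CO₃²⁻]^3 = [CO₃²⁻]^3(4.0×10⁻²)^2
[CO₃²⁻]^3 = 8.5×10⁻³⁵ / (4.0×10⁻²)^2 = 5.3×10⁻³²
[CO₃²⁻] = 3.8×10⁻¹¹ M

3.8×10⁻¹¹ M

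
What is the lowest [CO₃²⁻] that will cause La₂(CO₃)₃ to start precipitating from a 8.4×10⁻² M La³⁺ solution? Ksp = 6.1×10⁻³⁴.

Precipitation of each salt begins when its ion product equals Ksp.
La₂(CO₃)₃(s) ⇌ 2 La³⁺(aq) + 3 CO₃²⁻(aq)
Ksp = [La³⁺]^2[CO₃²⁻]^3 = [CO₃²⁻]^3(8.4×10⁻²)^2
[CO₃²⁻]^3 = 6.1×10⁻³⁴ / (8.4×10⁻²)^2 = 8.6×10⁻³²
[CO₃²⁻] = 4.4×10⁻¹¹ M

4.4×10⁻¹¹ M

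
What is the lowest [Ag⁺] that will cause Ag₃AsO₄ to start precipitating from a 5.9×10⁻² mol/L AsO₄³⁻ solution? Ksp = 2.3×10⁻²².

1.6×10⁻⁷ M

Each salt precipitates once Q = Ksp for that salt.
Ag₃AsO₄(s) ⇌ 3 Ag⁺(aq) + AsO₄³⁻(aq)
Ksp = [Ag⁺]^3[AsO₄³⁻] = [Ag⁺]^3(5.9×10⁻²)
[Ag⁺]^3 = 2.3×10⁻²² / (5.9×10⁻²) = 3.9×10⁻²¹
[Ag⁺] = 1.6×10⁻⁷ mol/L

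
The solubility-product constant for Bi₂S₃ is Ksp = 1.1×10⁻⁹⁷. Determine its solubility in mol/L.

Bi₂S₃(s) ⇌ 2 Bi³⁺(aq) + 3 S²⁻(aq)
Call the molar solubility s, so that [Bi³⁺] = 2s and [S²⁻] = 3s.
Ksp = [Bi³⁺]^2[S²⁻]^3 = (2s)^2 · (3s)^3 = 108s^5
108s^5 = 1.1×10⁻⁹⁷  ⇒  s^5 = 1.0×10⁻⁹⁹
s = 1.6×10⁻²⁰ M

1.6×10⁻²⁰ M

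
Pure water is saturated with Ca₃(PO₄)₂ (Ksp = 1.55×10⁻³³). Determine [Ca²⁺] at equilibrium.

3.22×10⁻⁷ M

Ca₃(PO₄)₂(s) ⇌ 3 Ca²⁺(aq) + 2 PO₄³⁻(aq)
Let s be the molar solubility. Then [Ca²⁺] = 3s and [PO₄³⁻] = 2s.
Ksp = [Ca²⁺]^3[PO₄³⁻]^2 = (3s)^3 · (2s)^2 = 108s^5 = 1.55×10⁻³³
s = 1.07×10⁻⁷ mol L⁻¹
[Ca²⁺] = 3s = 3.22×10⁻⁷ mol L⁻¹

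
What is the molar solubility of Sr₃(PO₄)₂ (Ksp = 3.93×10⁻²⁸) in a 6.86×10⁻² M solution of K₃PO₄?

1.46×10⁻⁹ M

Sr₃(PO₄)₂(s) ⇌ 3 Sr²⁺(aq) + 2 PO₄³⁻(aq)
Let s be the solubility of Sr₃(PO₄)₂ here. The common ion gives [PO₄³⁻] ≈ 6.86×10⁻² M, and [Sr²⁺] = 3s.
Ksp = [Sr²⁺]^3[PO₄³⁻]^2 = (3s)^3(6.86×10⁻²)^2
(3s)^3 = 3.93×10⁻²⁸ / (6.86×10⁻²)^2 = 8.35×10⁻²⁶
s = 1.46×10⁻⁹ M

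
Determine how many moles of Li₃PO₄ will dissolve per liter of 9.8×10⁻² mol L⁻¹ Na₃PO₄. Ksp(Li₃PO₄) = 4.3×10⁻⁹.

Li₃PO₄(s) ⇌ 3 Li⁺(aq) + PO₄³⁻(aq)
PO₄³⁻ is already present at 9.8×10⁻² mol L⁻¹. If s mol/L of Li₃PO₄ dissolves, [Li⁺] = 3s while [PO₄³⁻] ≈ 9.8×10⁻² mol L⁻¹.
Ksp = [Li⁺]^3[PO₄³⁻] = (3s)^3(9.8×10⁻²)
(3s)^3 = 4.3×10⁻⁹ / (9.8×10⁻²) = 4.4×10⁻⁸
s = 1.2×10⁻³ mol L⁻¹

1.2×10⁻³ M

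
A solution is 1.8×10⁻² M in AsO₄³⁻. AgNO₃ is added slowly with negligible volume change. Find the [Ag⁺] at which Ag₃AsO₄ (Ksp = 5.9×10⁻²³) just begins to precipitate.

1.5×10⁻⁷ M

Each salt precipitates once Q = Ksp for that salt.
Ag₃AsO₄(s) ⇌ 3 Ag⁺(aq) + AsO₄³⁻(aq)
Ksp = [Ag⁺]^3[AsO₄³⁻] = [Ag⁺]^3(1.8×10⁻²)
[Ag⁺]^3 = 5.9×10⁻²³ / (1.8×10⁻²) = 3.3×10⁻²¹
[Ag⁺] = 1.5×10⁻⁷ M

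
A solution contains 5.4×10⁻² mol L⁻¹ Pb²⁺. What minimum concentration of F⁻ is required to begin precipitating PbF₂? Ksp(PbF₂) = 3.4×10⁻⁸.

Precipitation begins when Q = Ksp.
PbF₂(s) ⇌ Pb²⁺(aq) + 2 F⁻(aq)
Ksp = [Pb²⁺][F⁻]^2 = [F⁻]^2(5.4×10⁻²)
[F⁻]^2 = 3.4×10⁻⁸ / (5.4×10⁻²) = 6.3×10⁻⁷
[F⁻] = 7.9×10⁻⁴ mol L⁻¹

7.9×10⁻⁴ M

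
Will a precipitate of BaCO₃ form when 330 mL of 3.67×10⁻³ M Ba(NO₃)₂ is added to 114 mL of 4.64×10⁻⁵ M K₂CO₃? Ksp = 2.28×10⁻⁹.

Yes

The combined volume is 444 mL.
[Ba²⁺] = (3.67×10⁻³)(330)/444 = 2.73×10⁻³ M
[CO₃²⁻] = (4.64×10⁻⁵)(114)/444 = 1.19×10⁻⁵ M
Q = [Ba²⁺][CO₃²⁻] = 3.25×10⁻⁸
Q = 3.25×10⁻⁸ > Ksp = 2.28×10⁻⁹, so the solution is supersaturated and BaCO₃ precipitates.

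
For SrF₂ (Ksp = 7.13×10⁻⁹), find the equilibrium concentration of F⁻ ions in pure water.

2.42×10⁻³ M

SrF₂(s) ⇌ Sr²⁺(aq) + 2 F⁻(aq)
If s mol/L of SrF₂ dissolves, [Sr²⁺] = s and [F⁻] = 2s.
Ksp = [Sr²⁺][F⁻]^2 = s · (2s)^2 = 4s^3 = 7.13×10⁻⁹
s = 1.21×10⁻³ M
[F⁻] = 2s = 2.42×10⁻³ M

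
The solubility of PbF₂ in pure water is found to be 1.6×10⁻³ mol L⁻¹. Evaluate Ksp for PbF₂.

PbF₂(s) ⇌ Pb²⁺(aq) + 2 F⁻(aq)
Let s be the molar solubility. Then [Pb²⁺] = s and [F⁻] = 2s.
Ksp = [Pb²⁺][F⁻]^2 = s · (2s)^2 = 4s^3
Ksp = 4 × (1.6×10⁻³)^3 = 1.6×10⁻⁸

Ksp = 1.6×10⁻⁸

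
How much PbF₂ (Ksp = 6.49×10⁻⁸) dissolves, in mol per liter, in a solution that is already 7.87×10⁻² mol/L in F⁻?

1.05×10⁻⁵ M

PbF₂(s) ⇌ Pb²⁺(aq) + 2 F⁻(aq)
Let s be the solubility of PbF₂ here. The common ion gives [F⁻] ≈ 7.87×10⁻² mol/L, and [Pb²⁺] = s.
Ksp = [Pb²⁺][F⁻]^2 = s(7.87×10⁻²)^2
s = 6.49×10⁻⁸ / (7.87×10⁻²)^2 = 1.05×10⁻⁵
s = 1.05×10⁻⁵ mol/L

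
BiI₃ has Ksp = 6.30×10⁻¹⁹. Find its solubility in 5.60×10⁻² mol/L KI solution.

BiI₃(s) ⇌ Bi³⁺(aq) + 3 I⁻(aq)
Let s be the solubility of BiI₃ here. The common ion gives [I⁻] ≈ 5.60×10⁻² mol/L, and [Bi³⁺] = s.
Ksp = [Bi³⁺][I⁻]^3 = s(5.60×10⁻²)^3
s = 6.30×10⁻¹⁹ / (5.60×10⁻²)^3 = 3.59×10⁻¹⁵
s = 3.59×10⁻¹⁵ mol/L

3.59×10⁻¹⁵ M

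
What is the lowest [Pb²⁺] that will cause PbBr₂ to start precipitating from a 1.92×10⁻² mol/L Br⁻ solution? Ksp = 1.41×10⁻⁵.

3.82×10⁻² M

The threshold for precipitation is Q = Ksp.
PbBr₂(s) ⇌ Pb²⁺(aq) + 2 Br⁻(aq)
Ksp = [Pb²⁺][Br⁻]^2 = [Pb²⁺](1.92×10⁻²)^2
[Pb²⁺] = 1.41×10⁻⁵ / (1.92×10⁻²)^2 = 3.82×10⁻²
[Pb²⁺] = 3.82×10⁻² mol/L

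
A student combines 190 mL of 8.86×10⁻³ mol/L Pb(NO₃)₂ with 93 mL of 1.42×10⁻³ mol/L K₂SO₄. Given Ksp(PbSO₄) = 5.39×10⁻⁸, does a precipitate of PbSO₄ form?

Yes

The combined volume is 283 mL.
[Pb²⁺] = (8.86×10⁻³)(190)/283 = 5.95×10⁻³ mol/L
[SO₄²⁻] = (1.42×10⁻³)(93)/283 = 4.67×10⁻⁴ mol/L
Q = [Pb²⁺][SO₄²⁻] = 2.78×10⁻⁶
Since Q (2.78×10⁻⁶) exceeds Ksp (5.39×10⁻⁸), PbSO₄ will precipitate.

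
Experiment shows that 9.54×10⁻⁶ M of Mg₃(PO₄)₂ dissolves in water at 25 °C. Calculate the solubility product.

Mg₃(PO₄)₂(s) ⇌ 3 Mg²⁺(aq) + 2 PO₄³⁻(aq)
Let s be the molar solubility. Then [Mg²⁺] = 3s and [PO₄³⁻] = 2s.
Ksp = [Mg²⁺]^3[PO₄³⁻]^2 = (3s)^3 · (2s)^2 = 108s^5
Ksp = 108 × (9.54×10⁻⁶)^5 = 8.53×10⁻²⁴

Ksp = 8.53×10⁻²⁴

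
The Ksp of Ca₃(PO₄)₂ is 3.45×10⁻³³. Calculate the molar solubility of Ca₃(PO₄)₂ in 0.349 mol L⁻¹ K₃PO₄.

Ca₃(PO₄)₂(s) ⇌ 3 Ca²⁺(aq) + 2 PO₄³⁻(aq)
With PO₄³⁻ already at 0.349 mol L⁻¹ and s small, take [PO₄³⁻] ≈ 0.349 mol L⁻¹ and [Ca²⁺] = 3s.
Ksp = [Ca²⁺]^3[PO₄³⁻]^2 = (3s)^3(0.349)^2
(3s)^3 = 3.45×10⁻³³ / (0.349)^2 = 2.83×10⁻³²
s = 1.02×10⁻¹¹ mol L⁻¹

1.02×10⁻¹¹ M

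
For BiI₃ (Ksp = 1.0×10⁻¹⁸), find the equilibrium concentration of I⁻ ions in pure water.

4.2×10⁻⁵ M

BiI₃(s) ⇌ Bi³⁺(aq) + 3 I⁻(aq)
If s mol/L of BiI₃ dissolves, [Bi³⁺] = s and [I⁻] = 3s.
Ksp = [Bi³⁺][I⁻]^3 = s · (3s)^3 = 27s^4 = 1.0×10⁻¹⁸
s = 1.4×10⁻⁵ mol L⁻¹
[I⁻] = 3s = 4.2×10⁻⁵ mol L⁻¹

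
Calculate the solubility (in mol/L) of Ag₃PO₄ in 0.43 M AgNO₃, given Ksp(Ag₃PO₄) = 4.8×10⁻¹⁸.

6.0×10⁻¹⁷ M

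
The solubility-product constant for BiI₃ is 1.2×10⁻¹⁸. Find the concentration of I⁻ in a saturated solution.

4.4×10⁻⁵ M

BiI₃(s) ⇌ Bi³⁺(aq) + 3 I⁻(aq)
If s mol/L of BiI₃ dissolves, [Bi³⁺] = s and [I⁻] = 3s.
Ksp = [Bi³⁺][I⁻]^3 = s · (3s)^3 = 27s^4 = 1.2×10⁻¹⁸
s = 1.5×10⁻⁵ mol L⁻¹
[I⁻] = 3s = 4.4×10⁻⁵ mol L⁻¹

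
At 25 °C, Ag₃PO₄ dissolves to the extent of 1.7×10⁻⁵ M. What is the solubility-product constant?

Ksp = 2.3×10⁻¹⁸

Ag₃PO₄(s) ⇌ 3 Ag⁺(aq) + PO₄³⁻(aq)
Call the molar solubility s, so that [Ag⁺] = 3s and [PO₄³⁻] = s.
Ksp = [Ag⁺]^3[PO₄³⁻] = (3s)^3 · s = 27s^4
Ksp = 27 × (1.7×10⁻⁵)^4 = 2.3×10⁻¹⁸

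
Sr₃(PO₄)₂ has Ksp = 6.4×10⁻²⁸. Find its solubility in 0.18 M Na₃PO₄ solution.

9.0×10⁻¹⁰ M

Sr₃(PO₄)₂(s) ⇌ 3 Sr²⁺(aq) + 2 PO₄³⁻(aq)
PO₄³⁻ is already present at 0.18 M. If s mol/L of Sr₃(PO₄)₂ dissolves, [Sr²⁺] = 3s while [PO₄³⁻] ≈ 0.18 M.
Ksp = [Sr²⁺]^3[PO₄³⁻]^2 = (3s)^3(0.18)^2
(3s)^3 = 6.4×10⁻²⁸ / (0.18)^2 = 2.0×10⁻²⁶
s = 9.0×10⁻¹⁰ M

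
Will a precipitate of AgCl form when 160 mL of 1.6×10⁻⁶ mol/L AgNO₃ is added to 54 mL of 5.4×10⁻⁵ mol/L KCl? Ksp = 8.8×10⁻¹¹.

No

Total volume after mixing = 160 + 54 = 214 mL.
[Ag⁺] = (1.6×10⁻⁶)(160)/214 = 1.2×10⁻⁶ mol/L
[Cl⁻] = (5.4×10⁻⁵)(54)/214 = 1.4×10⁻⁵ mol/L
Q = [Ag⁺][Cl⁻] = 1.6×10⁻¹¹
Since Q (1.6×10⁻¹¹) is less than Ksp (8.8×10⁻¹¹), no AgCl precipitates.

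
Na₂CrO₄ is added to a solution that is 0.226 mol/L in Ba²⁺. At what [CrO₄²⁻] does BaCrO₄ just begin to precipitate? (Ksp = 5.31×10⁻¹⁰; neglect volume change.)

Each salt precipitates once Q = Ksp for that salt.
BaCrO₄(s) ⇌ Ba²⁺(aq) + CrO₄²⁻(aq)
Ksp = [Ba²⁺][CrO₄²⁻] = [CrO₄²⁻](0.226)
[CrO₄²⁻] = 5.31×10⁻¹⁰ / (0.226) = 2.35×10⁻⁹
[CrO₄²⁻] = 2.35×10⁻⁹ mol/L

2.35×10⁻⁹ M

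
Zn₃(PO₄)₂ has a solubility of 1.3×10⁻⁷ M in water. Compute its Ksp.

Ksp = 4.0×10⁻³³

Zn₃(PO₄)₂(s) ⇌ 3 Zn²⁺(aq) + 2 PO₄³⁻(aq)
If s mol/L of Zn₃(PO₄)₂ dissolves, [Zn²⁺] = 3s and [PO₄³⁻] = 2s.
Ksp = [Zn²⁺]^3[PO₄³⁻]^2 = (3s)^3 · (2s)^2 = 108s^5
Ksp = 108 × (1.3×10⁻⁷)^5 = 4.0×10⁻³³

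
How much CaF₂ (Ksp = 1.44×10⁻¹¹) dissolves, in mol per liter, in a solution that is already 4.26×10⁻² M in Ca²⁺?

9.19×10⁻⁶ M

CaF₂(s) ⇌ Ca²⁺(aq) + 2 F⁻(aq)
Let s be the solubility of CaF₂ here. The common ion gives [Ca²⁺] ≈ 4.26×10⁻² M, and [F⁻] = 2s.
Ksp = [Ca²⁺][F⁻]^2 = (4.26×10⁻²)(2s)^2
(2s)^2 = 1.44×10⁻¹¹ / (4.26×10⁻²) = 3.38×10⁻¹⁰
s = 9.19×10⁻⁶ M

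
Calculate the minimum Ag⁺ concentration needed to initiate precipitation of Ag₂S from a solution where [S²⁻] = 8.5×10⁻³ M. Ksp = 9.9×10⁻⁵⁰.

The threshold for precipitation is Q = Ksp.
Ag₂S(s) ⇌ 2 Ag⁺(aq) + S²⁻(aq)
Ksp = [Ag⁺]^2[S²⁻] = [Ag⁺]^2(8.5×10⁻³)
[Ag⁺]^2 = 9.9×10⁻⁵⁰ / (8.5×10⁻³) = 1.2×10⁻⁴⁷
[Ag⁺] = 3.4×10⁻²⁴ M

3.4×10⁻²⁴ M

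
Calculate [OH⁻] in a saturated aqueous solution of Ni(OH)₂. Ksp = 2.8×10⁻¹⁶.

8.2×10⁻⁶ M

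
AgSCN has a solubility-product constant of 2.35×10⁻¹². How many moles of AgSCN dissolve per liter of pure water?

1.53×10⁻⁶ M

AgSCN(s) ⇌ Ag⁺(aq) + SCN⁻(aq)
Let s be the molar solubility. Then [Ag⁺] = s and [SCN⁻] = s.
Ksp = [Ag⁺][SCN⁻] = s · s = s^2
s^2 = 2.35×10⁻¹²
s = (2.35×10⁻¹²)^(1/2) = 1.53×10⁻⁶ M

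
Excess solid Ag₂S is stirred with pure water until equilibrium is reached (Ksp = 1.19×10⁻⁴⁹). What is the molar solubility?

3.10×10⁻¹⁷ M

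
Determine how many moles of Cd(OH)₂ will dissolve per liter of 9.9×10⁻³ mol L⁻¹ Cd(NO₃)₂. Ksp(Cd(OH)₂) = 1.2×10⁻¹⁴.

Cd(OH)₂(s) ⇌ Cd²⁺(aq) + 2 OH⁻(aq)
Let s be the solubility of Cd(OH)₂ here. The common ion gives [Cd²⁺] ≈ 9.9×10⁻³ mol L⁻¹, and [OH⁻] = 2s.
Ksp = [Cd²⁺][OH⁻]^2 = (9.9×10⁻³)(2s)^2
(2s)^2 = 1.2×10⁻¹⁴ / (9.9×10⁻³) = 1.2×10⁻¹²
s = 5.5×10⁻⁷ mol L⁻¹

5.5×10⁻⁷ M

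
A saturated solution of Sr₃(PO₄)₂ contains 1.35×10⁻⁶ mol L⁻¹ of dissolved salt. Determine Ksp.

Ksp = 4.84×10⁻²⁸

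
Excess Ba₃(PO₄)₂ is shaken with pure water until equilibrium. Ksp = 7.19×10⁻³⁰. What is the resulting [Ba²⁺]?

Ba₃(PO₄)₂(s) ⇌ 3 Ba²⁺(aq) + 2 PO₄³⁻(aq)
If s mol/L of Ba₃(PO₄)₂ dissolves, [Ba²⁺] = 3s and [PO₄³⁻] = 2s.
Ksp = [Ba²⁺]^3[PO₄³⁻]^2 = (3s)^3 · (2s)^2 = 108s^5 = 7.19×10⁻³⁰
s = 5.82×10⁻⁷ mol/L
[Ba²⁺] = 3s = 1.74×10⁻⁶ mol/L

1.74×10⁻⁶ M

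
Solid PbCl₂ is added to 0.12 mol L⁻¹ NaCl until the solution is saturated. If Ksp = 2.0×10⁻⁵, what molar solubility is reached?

1.4×10⁻³ M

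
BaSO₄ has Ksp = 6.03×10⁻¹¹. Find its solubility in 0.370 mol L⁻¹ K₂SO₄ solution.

BaSO₄(s) ⇌ Ba²⁺(aq) + SO₄²⁻(aq)
The solution already contains SO₄²⁻ at 0.370 mol L⁻¹. Let s be the molar solubility of BaSO₄.
[SO₄²⁻] ≈ 0.370 mol L⁻¹ (common ion dominates); [Ba²⁺] = s.
Ksp = [Ba²⁺][SO₄²⁻] = s(0.370)
s = 6.03×10⁻¹¹ / (0.370) = 1.63×10⁻¹⁰
s = 1.63×10⁻¹⁰ mol L⁻¹

1.63×10⁻¹⁰ M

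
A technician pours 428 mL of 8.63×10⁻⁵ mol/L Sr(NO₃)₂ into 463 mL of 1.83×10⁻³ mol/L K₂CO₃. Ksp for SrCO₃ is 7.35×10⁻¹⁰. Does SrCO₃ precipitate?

Total volume after mixing = 428 + 463 = 891 mL.
[Sr²⁺] = (8.63×10⁻⁵)(428)/891 = 4.15×10⁻⁵ mol/L
[CO₃²⁻] = (1.83×10⁻³)(463)/891 = 9.51×10⁻⁴ mol/L
Q = [Sr²⁺][CO₃²⁻] = 3.94×10⁻⁸
Because Q > Ksp (3.94×10⁻⁸ vs 7.35×10⁻¹⁰), a precipitate of SrCO₃ forms.

Yes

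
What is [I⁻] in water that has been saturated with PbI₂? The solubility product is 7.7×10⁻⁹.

2.5×10⁻³ M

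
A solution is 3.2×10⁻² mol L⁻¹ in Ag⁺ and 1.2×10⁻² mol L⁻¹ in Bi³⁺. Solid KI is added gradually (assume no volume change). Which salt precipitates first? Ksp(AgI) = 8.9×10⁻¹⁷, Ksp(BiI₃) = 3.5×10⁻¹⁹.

AgI

Precipitation of each salt begins when its ion product equals Ksp.
For AgI: [I⁻] = (Ksp/[Ag⁺]) = 2.8×10⁻¹⁵ mol L⁻¹
For BiI₃: [I⁻] = (Ksp/[Bi³⁺])^(1/3) = 3.1×10⁻⁶ mol L⁻¹
The smaller threshold [I⁻] is reached first, so AgI precipitates first.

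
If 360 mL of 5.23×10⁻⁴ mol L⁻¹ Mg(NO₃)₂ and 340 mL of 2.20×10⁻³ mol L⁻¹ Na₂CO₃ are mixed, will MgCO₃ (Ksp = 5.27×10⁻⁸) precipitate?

Total volume after mixing = 360 + 340 = 700 mL.
[Mg²⁺] = (5.23×10⁻⁴)(360)/700 = 2.69×10⁻⁴ mol L⁻¹
[CO₃²⁻] = (2.20×10⁻³)(340)/700 = 1.07×10⁻³ mol L⁻¹
Q = [Mg²⁺][CO₃²⁻] = 2.87×10⁻⁷
Q = 2.87×10⁻⁷ > Ksp = 5.27×10⁻⁸, so the solution is supersaturated and MgCO₃ precipitates.

Yes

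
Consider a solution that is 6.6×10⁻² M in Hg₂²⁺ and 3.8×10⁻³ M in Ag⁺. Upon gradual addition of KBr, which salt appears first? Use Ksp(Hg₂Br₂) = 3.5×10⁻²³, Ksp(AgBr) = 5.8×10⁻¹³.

A salt starts to precipitate once the ion product Q reaches its Ksp.
For Hg₂Br₂: [Br⁻] = (Ksp/[Hg₂²⁺])^(1/2) = 2.3×10⁻¹¹ M
For AgBr: [Br⁻] = (Ksp/[Ag⁺]) = 1.5×10⁻¹⁰ M
Hg₂Br₂ requires the lower [Br⁻], so it precipitates first.

Hg₂Br₂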